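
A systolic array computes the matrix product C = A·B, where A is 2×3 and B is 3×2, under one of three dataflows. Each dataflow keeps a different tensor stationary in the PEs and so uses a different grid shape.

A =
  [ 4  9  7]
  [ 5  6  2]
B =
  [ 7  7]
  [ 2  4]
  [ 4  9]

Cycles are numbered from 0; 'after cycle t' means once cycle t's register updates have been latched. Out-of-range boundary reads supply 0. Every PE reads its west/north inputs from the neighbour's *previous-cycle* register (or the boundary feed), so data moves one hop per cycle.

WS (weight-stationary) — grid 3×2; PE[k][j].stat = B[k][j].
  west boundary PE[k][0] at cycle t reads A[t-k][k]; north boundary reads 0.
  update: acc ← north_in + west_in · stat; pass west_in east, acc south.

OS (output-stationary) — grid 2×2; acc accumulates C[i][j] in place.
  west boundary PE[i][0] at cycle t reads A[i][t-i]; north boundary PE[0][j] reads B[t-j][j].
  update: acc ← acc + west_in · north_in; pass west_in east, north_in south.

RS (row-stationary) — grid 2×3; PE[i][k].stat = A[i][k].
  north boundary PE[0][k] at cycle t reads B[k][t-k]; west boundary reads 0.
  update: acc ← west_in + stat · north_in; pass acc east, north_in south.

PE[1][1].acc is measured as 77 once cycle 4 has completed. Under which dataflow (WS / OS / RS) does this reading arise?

dataflow = OS

WS (3×2 grid), PE[1][1]:
  0: (1,1).acc=0  regs=<0,0>
  1: (1,1).acc=0  regs=<0,0>
  2: (1,1).acc=64  regs=<9,64>
  3: (1,1).acc=59  regs=<6,59>
  4: (1,1).acc=0  regs=<0,0>
OS (2×2 grid), PE[1][1]:
  0: (1,1).acc=0  regs=<0,0>
  1: (1,1).acc=0  regs=<0,0>
  2: (1,1).acc=35  regs=<5,7>
  3: (1,1).acc=59  regs=<6,4>
  4: (1,1).acc=77  regs=<2,9>
RS (2×3 grid), PE[1][1]:
  0: (1,1).acc=0  regs=<0,0>
  1: (1,1).acc=0  regs=<0,0>
  2: (1,1).acc=47  regs=<47,2>
  3: (1,1).acc=59  regs=<59,4>
  4: (1,1).acc=0  regs=<0,0>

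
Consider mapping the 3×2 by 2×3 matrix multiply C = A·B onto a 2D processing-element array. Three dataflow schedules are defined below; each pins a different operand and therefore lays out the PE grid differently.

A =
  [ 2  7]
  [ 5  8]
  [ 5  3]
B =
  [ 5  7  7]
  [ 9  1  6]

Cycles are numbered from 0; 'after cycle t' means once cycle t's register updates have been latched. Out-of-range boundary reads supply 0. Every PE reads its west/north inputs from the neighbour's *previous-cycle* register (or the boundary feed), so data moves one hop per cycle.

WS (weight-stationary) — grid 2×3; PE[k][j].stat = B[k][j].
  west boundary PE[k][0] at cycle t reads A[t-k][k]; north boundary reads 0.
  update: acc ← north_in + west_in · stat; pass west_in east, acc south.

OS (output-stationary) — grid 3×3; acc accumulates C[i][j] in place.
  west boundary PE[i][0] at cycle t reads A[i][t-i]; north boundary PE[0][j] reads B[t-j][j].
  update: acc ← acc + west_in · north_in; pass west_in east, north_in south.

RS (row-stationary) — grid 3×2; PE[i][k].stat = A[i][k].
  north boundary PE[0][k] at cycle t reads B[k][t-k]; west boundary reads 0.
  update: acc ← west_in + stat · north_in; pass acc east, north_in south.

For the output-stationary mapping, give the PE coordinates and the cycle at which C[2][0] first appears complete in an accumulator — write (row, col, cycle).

OS — PE[2][0] is where C[2][0] collects:
  step 0 · PE2,0: acc=0; fwd→0 fwd↓0
  step 1 · PE2,0: acc=0; fwd→0 fwd↓0
  step 2 · PE2,0: acc=25; fwd→5 fwd↓5
  step 3 · PE2,0: acc=52; fwd→3 fwd↓9

(row, col, cycle) = (2, 0, 3)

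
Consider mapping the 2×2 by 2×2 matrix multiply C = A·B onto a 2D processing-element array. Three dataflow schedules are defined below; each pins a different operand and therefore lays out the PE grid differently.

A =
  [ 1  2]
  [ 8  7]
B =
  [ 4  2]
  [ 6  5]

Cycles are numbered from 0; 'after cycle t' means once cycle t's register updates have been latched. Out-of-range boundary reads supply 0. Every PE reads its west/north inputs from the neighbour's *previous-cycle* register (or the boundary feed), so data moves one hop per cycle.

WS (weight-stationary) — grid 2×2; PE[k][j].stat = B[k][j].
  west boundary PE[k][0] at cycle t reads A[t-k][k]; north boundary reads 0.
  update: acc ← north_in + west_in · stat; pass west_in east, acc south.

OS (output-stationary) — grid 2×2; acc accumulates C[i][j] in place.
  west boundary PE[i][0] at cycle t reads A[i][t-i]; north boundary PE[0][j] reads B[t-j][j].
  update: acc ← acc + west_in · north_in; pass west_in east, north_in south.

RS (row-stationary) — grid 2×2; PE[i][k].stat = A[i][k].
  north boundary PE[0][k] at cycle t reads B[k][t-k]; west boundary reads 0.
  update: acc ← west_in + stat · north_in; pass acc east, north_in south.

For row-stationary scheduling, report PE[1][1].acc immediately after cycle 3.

Tracing RS — 2×2 array, target PE[1][1]:
  0: (0,1).acc=0  regs=<0,0>
  0: (1,0).acc=0  regs=<0,0>
  0: (1,1).acc=0  regs=<0,0>
  1: (0,1).acc=16  regs=<16,6>
  1: (1,0).acc=32  regs=<32,4>
  1: (1,1).acc=0  regs=<0,0>
  2: (0,1).acc=12  regs=<12,5>
  2: (1,0).acc=16  regs=<16,2>
  2: (1,1).acc=74  regs=<74,6>
  3: (0,1).acc=0  regs=<0,0>
  3: (1,0).acc=0  regs=<0,0>
  3: (1,1).acc=51  regs=<51,5>

PE[1][1].acc = 51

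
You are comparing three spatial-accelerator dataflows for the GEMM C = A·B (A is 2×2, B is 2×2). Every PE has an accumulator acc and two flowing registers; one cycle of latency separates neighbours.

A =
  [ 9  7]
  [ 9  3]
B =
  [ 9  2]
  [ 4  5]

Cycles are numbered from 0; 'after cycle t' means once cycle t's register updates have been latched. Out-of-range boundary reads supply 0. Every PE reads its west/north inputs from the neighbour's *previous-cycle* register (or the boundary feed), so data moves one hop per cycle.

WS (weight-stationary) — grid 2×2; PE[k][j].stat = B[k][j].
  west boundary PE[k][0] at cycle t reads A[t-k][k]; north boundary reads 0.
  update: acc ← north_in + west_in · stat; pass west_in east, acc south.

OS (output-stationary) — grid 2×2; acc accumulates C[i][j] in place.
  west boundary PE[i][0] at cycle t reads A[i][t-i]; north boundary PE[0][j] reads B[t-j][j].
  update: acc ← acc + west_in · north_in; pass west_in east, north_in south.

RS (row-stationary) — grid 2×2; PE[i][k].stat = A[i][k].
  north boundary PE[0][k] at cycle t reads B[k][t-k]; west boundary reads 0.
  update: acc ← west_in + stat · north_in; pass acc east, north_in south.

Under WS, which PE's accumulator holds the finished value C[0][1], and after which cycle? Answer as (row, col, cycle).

(row, col, cycle) = (1, 1, 2)

WS: C[0][1] accumulates in PE[1][1]:
  0: (1,1).acc=0  regs=<0,0>
  1: (1,1).acc=0  regs=<0,0>
  2: (1,1).acc=53  regs=<7,53>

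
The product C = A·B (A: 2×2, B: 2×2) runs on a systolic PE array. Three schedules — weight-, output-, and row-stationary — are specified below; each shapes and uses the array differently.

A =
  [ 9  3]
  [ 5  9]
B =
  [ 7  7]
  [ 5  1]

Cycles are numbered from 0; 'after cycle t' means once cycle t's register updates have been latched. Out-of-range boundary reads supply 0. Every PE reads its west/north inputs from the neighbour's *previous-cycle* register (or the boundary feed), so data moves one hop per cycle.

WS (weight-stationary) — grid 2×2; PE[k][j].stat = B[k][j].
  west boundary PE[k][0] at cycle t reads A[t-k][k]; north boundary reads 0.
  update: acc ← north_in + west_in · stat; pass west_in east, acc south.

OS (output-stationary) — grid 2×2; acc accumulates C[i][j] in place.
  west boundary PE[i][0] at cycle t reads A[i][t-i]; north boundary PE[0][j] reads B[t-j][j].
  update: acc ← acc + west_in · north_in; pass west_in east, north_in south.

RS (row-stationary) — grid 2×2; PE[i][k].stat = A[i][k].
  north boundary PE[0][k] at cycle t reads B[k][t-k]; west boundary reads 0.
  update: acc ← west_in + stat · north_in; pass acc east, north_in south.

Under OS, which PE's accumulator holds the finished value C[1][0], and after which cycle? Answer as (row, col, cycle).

(row, col, cycle) = (1, 0, 2)

OS — PE[1][0] is where C[1][0] collects:
  cycle 0: PE[1][0] → acc 0, east 0, south 0
  cycle 1: PE[1][0] → acc 35, east 5, south 7
  cycle 2: PE[1][0] → acc 80, east 9, south 5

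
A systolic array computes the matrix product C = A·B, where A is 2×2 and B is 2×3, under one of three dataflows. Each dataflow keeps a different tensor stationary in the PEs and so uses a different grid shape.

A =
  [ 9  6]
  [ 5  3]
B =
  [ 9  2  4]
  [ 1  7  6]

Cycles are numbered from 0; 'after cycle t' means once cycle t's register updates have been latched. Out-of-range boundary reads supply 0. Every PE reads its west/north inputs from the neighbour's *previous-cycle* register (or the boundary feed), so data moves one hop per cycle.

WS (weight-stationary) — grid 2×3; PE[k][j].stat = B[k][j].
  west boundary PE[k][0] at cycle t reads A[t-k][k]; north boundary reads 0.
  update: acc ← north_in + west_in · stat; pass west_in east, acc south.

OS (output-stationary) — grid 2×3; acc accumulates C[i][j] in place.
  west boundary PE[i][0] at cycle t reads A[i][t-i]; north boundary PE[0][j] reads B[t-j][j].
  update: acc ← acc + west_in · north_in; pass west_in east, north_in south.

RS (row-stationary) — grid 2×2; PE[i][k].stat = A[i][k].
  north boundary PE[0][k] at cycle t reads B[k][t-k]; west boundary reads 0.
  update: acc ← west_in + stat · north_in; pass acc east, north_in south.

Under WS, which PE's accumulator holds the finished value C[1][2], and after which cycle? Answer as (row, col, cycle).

(row, col, cycle) = (1, 2, 4)

Under WS, C[1][2] lands at PE[1][2]:
  after 0 — PE[1][2] acc=0, pass-E 0, pass-S 0
  after 1 — PE[1][2] acc=0, pass-E 0, pass-S 0
  after 2 — PE[1][2] acc=0, pass-E 0, pass-S 0
  after 3 — PE[1][2] acc=72, pass-E 6, pass-S 72
  after 4 — PE[1][2] acc=38, pass-E 3, pass-S 38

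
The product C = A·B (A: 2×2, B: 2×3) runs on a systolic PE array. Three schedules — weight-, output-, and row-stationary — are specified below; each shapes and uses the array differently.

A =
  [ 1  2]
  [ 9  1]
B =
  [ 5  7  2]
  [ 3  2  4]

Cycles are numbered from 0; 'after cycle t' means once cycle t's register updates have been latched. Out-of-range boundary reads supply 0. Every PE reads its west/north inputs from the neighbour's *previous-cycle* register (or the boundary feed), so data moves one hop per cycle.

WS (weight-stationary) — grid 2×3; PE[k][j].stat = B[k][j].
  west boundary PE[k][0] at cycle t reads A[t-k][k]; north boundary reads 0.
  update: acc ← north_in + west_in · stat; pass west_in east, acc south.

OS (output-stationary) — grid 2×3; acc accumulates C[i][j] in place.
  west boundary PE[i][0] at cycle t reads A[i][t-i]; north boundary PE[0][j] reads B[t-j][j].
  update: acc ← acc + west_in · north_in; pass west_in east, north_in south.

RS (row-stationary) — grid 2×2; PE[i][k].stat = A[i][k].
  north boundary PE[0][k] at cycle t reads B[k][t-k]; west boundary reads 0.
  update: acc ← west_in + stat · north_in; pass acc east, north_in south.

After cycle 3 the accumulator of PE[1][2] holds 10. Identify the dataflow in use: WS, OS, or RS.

dataflow = WS

WS [2×3] PE[1][2] across cycles:
  step 0 · PE1,2: acc=0; fwd→0 fwd↓0
  step 1 · PE1,2: acc=0; fwd→0 fwd↓0
  step 2 · PE1,2: acc=0; fwd→0 fwd↓0
  step 3 · PE1,2: acc=10; fwd→2 fwd↓10
OS [2×3] PE[1][2] across cycles:
  step 0 · PE1,2: acc=0; fwd→0 fwd↓0
  step 1 · PE1,2: acc=0; fwd→0 fwd↓0
  step 2 · PE1,2: acc=0; fwd→0 fwd↓0
  step 3 · PE1,2: acc=18; fwd→9 fwd↓2
RS: PE[1][2] is outside its 2×2 grid.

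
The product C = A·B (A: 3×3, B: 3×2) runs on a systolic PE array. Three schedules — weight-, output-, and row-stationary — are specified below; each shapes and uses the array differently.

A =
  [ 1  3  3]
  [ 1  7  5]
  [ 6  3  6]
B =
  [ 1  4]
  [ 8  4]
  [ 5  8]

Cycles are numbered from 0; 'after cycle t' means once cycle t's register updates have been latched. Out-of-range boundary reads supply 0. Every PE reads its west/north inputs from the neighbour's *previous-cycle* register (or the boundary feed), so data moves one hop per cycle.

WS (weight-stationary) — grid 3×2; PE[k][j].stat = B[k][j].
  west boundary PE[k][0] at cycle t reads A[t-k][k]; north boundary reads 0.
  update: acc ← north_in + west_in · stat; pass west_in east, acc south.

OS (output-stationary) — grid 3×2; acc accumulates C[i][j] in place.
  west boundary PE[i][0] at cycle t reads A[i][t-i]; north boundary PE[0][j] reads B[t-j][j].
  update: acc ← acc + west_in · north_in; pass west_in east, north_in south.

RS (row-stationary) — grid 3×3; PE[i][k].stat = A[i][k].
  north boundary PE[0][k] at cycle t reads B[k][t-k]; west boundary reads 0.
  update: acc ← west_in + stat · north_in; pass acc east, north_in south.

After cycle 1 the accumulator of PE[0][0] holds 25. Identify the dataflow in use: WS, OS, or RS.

dataflow = OS

WS [3×2] PE[0][0] across cycles:
  after 0 — PE[0][0] acc=1, pass-E 1, pass-S 1
  after 1 — PE[0][0] acc=1, pass-E 1, pass-S 1
OS [3×2] PE[0][0] across cycles:
  after 0 — PE[0][0] acc=1, pass-E 1, pass-S 1
  after 1 — PE[0][0] acc=25, pass-E 3, pass-S 8
RS [3×3] PE[0][0] across cycles:
  after 0 — PE[0][0] acc=1, pass-E 1, pass-S 1
  after 1 — PE[0][0] acc=4, pass-E 4, pass-S 4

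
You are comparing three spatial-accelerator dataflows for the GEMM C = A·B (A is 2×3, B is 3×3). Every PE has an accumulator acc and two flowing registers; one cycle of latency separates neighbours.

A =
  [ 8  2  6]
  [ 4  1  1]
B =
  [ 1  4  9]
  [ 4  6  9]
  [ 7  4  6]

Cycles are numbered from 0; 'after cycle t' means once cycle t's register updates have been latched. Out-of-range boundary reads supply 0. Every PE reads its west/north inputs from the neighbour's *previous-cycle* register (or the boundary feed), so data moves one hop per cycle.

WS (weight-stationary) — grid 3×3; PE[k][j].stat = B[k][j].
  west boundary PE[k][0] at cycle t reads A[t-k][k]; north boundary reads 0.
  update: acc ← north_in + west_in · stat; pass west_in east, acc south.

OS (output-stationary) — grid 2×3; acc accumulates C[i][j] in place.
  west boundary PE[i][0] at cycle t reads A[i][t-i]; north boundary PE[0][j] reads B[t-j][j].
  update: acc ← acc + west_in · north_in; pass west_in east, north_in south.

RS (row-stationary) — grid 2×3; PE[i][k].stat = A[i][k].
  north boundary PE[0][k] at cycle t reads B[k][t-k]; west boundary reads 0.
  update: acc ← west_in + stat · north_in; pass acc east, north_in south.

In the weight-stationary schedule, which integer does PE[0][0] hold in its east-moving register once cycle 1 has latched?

WS on a 3×3 grid — tracing PE[0][0] and its feeders:
  step 0 · PE0,0: acc=8; fwd→8 fwd↓8
  step 1 · PE0,0: acc=4; fwd→4 fwd↓4

register = 4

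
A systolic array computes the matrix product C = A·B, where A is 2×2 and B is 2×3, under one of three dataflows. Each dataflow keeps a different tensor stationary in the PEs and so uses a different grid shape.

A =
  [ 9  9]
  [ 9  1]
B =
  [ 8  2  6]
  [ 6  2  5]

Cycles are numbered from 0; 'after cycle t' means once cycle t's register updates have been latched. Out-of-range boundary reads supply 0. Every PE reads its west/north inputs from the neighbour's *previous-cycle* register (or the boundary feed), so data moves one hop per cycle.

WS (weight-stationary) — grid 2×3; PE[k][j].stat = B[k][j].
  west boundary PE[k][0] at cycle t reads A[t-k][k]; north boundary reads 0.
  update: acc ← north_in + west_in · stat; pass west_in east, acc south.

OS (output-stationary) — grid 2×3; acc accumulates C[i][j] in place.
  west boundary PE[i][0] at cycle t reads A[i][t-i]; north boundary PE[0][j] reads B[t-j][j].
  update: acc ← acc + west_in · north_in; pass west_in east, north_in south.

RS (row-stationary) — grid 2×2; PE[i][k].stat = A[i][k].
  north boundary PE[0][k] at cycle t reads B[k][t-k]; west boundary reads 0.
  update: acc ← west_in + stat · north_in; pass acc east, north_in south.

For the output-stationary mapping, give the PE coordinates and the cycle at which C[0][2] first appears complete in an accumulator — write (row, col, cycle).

(row, col, cycle) = (0, 2, 3)

OS — PE[0][2] is where C[0][2] collects:
  0: (0,2).acc=0  regs=<0,0>
  1: (0,2).acc=0  regs=<0,0>
  2: (0,2).acc=54  regs=<9,6>
  3: (0,2).acc=99  regs=<9,5>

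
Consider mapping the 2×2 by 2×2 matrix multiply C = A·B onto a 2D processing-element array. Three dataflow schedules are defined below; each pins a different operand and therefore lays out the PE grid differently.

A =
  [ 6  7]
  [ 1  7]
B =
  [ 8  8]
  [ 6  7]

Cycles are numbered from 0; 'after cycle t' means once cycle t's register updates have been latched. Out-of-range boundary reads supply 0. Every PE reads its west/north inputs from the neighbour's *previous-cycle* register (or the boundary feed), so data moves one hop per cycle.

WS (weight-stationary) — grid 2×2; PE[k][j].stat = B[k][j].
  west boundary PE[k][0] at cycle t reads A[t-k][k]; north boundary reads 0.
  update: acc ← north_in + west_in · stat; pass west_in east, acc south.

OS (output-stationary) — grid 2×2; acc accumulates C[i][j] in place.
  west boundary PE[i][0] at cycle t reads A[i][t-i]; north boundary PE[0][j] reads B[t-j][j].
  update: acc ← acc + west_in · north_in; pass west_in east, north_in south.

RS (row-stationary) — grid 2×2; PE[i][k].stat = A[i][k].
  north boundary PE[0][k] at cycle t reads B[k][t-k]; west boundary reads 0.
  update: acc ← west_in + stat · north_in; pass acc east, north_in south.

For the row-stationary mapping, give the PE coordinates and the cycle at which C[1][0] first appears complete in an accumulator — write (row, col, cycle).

Under RS, C[1][0] lands at PE[1][1]:
  c0 r1c1: 0 / 0 / 0
  c1 r1c1: 0 / 0 / 0
  c2 r1c1: 50 / 50 / 6

(row, col, cycle) = (1, 1, 2)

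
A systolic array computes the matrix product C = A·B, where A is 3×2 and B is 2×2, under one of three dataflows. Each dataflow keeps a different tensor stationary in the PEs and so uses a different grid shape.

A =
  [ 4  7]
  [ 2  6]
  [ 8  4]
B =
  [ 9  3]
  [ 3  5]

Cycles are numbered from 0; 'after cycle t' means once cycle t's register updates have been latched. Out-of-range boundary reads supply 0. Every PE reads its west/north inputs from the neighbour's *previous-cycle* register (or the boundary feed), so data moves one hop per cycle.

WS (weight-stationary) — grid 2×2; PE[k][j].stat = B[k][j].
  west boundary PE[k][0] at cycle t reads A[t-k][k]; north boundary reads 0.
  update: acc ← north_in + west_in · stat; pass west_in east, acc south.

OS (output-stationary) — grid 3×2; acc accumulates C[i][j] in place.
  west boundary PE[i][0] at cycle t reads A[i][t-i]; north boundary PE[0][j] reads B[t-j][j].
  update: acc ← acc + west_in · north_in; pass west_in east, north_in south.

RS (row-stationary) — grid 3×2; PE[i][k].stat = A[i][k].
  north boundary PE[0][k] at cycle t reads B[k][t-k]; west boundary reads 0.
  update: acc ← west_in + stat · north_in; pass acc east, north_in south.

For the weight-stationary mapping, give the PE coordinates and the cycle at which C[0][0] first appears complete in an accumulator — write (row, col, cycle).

(row, col, cycle) = (1, 0, 1)

WS: C[0][0] accumulates in PE[1][0]:
  cycle 0: PE[1][0] → acc 0, east 0, south 0
  cycle 1: PE[1][0] → acc 57, east 7, south 57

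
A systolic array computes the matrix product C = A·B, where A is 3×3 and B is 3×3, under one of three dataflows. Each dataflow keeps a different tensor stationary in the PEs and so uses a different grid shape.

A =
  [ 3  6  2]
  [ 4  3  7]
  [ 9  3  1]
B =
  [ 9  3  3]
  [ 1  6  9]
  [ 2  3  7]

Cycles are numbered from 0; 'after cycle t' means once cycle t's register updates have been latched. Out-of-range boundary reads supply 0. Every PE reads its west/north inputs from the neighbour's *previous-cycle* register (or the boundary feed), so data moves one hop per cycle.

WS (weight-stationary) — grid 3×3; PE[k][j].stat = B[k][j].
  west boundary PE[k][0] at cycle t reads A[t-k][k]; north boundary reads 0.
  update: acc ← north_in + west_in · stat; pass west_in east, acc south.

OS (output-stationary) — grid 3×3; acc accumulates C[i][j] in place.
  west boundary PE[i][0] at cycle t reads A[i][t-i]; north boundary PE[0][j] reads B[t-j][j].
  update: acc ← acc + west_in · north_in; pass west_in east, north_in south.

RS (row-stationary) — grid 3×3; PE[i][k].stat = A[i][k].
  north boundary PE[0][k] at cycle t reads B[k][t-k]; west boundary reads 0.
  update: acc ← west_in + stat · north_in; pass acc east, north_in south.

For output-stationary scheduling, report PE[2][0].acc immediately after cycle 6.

OS 3×3: PE[2][0] cycle-by-cycle (with neighbour feeds):
  [0] (1,0) acc=0 (h:0 v:0)
  [0] (2,0) acc=0 (h:0 v:0)
  [1] (1,0) acc=36 (h:4 v:9)
  [1] (2,0) acc=0 (h:0 v:0)
  [2] (1,0) acc=39 (h:3 v:1)
  [2] (2,0) acc=81 (h:9 v:9)
  [3] (1,0) acc=53 (h:7 v:2)
  [3] (2,0) acc=84 (h:3 v:1)
  [4] (1,0) acc=53 (h:0 v:0)
  [4] (2,0) acc=86 (h:1 v:2)
  [5] (1,0) acc=53 (h:0 v:0)
  [5] (2,0) acc=86 (h:0 v:0)
  [6] (1,0) acc=53 (h:0 v:0)
  [6] (2,0) acc=86 (h:0 v:0)

PE[2][0].acc = 86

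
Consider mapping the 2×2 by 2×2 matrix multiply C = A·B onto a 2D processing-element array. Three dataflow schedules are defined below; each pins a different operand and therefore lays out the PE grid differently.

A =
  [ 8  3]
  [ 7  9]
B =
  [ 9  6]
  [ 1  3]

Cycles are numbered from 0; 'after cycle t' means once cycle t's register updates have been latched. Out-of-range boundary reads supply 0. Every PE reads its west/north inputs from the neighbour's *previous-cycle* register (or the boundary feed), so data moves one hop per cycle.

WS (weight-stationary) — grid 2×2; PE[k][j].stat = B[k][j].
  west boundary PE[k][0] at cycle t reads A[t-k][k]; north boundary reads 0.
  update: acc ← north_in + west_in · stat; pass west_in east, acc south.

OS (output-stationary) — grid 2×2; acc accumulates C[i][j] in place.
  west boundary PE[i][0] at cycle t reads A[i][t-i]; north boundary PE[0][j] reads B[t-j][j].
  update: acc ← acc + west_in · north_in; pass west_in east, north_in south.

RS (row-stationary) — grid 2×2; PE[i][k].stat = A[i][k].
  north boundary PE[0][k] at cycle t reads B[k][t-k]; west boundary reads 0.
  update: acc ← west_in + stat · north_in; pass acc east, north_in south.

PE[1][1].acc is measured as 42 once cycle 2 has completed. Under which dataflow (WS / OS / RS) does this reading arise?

Under WS (2×2), PE[1][1]:
  0: (1,1).acc=0  regs=<0,0>
  1: (1,1).acc=0  regs=<0,0>
  2: (1,1).acc=57  regs=<3,57>
Under OS (2×2), PE[1][1]:
  0: (1,1).acc=0  regs=<0,0>
  1: (1,1).acc=0  regs=<0,0>
  2: (1,1).acc=42  regs=<7,6>
Under RS (2×2), PE[1][1]:
  0: (1,1).acc=0  regs=<0,0>
  1: (1,1).acc=0  regs=<0,0>
  2: (1,1).acc=72  regs=<72,1>

dataflow = OS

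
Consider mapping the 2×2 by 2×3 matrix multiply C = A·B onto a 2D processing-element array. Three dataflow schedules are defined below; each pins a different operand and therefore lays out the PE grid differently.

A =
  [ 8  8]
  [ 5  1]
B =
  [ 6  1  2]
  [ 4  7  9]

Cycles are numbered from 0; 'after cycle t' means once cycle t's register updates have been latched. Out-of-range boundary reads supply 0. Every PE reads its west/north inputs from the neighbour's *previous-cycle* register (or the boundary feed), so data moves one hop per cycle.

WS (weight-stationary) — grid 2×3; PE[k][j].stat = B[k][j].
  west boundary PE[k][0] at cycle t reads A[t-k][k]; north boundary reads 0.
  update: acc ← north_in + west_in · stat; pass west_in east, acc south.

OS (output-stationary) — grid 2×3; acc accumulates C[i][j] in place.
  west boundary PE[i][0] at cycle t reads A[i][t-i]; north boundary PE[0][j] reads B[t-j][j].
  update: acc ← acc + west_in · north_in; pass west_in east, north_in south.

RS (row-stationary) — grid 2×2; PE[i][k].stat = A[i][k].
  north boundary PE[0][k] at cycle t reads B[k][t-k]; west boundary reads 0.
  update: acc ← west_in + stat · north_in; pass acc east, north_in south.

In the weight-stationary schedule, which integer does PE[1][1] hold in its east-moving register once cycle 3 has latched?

register = 1

WS on a 2×3 grid — tracing PE[1][1] and its feeders:
  @0  [0,1]  acc 0  |  →0  ↓0
  @0  [1,0]  acc 0  |  →0  ↓0
  @0  [1,1]  acc 0  |  →0  ↓0
  @1  [0,1]  acc 8  |  →8  ↓8
  @1  [1,0]  acc 80  |  →8  ↓80
  @1  [1,1]  acc 0  |  →0  ↓0
  @2  [0,1]  acc 5  |  →5  ↓5
  @2  [1,0]  acc 34  |  →1  ↓34
  @2  [1,1]  acc 64  |  →8  ↓64
  @3  [0,1]  acc 0  |  →0  ↓0
  @3  [1,0]  acc 0  |  →0  ↓0
  @3  [1,1]  acc 12  |  →1  ↓12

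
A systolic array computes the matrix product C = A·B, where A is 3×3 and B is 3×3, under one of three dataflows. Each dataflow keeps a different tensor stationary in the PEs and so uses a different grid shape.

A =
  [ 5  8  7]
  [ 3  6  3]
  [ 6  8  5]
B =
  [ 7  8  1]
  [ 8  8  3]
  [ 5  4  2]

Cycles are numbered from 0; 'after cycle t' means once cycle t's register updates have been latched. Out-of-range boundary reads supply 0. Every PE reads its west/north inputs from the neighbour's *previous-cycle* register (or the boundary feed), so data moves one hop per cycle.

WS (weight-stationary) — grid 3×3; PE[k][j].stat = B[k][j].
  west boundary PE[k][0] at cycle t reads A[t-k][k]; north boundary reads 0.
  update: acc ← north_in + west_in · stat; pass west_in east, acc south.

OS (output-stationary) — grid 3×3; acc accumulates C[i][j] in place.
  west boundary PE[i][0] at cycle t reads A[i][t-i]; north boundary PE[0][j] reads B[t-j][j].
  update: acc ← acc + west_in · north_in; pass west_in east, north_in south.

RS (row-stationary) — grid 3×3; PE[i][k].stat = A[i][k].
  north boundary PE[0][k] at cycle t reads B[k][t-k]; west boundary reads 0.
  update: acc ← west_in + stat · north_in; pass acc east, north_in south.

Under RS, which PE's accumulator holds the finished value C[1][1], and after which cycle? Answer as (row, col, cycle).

(row, col, cycle) = (1, 2, 4)

RS — PE[1][2] is where C[1][1] collects:
  [0] (1,2) acc=0 (h:0 v:0)
  [1] (1,2) acc=0 (h:0 v:0)
  [2] (1,2) acc=0 (h:0 v:0)
  [3] (1,2) acc=84 (h:84 v:5)
  [4] (1,2) acc=84 (h:84 v:4)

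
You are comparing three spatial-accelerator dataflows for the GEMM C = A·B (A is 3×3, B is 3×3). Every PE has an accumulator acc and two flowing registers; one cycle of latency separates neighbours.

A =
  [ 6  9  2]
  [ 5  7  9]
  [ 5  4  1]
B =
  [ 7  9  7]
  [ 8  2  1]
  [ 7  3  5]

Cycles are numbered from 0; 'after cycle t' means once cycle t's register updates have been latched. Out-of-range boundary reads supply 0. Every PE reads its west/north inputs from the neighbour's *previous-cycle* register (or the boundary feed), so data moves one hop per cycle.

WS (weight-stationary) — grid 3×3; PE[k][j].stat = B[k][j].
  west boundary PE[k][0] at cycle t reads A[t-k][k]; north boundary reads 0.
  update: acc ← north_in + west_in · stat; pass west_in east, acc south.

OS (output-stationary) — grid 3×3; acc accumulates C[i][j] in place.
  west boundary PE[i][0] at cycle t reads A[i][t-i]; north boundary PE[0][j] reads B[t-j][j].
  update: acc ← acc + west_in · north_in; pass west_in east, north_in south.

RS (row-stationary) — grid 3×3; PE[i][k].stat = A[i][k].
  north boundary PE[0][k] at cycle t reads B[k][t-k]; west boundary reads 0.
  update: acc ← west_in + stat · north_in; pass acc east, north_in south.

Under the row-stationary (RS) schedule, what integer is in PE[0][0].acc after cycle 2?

Tracing RS — 3×3 array, target PE[0][0]:
  @0  [0,0]  acc 42  |  →42  ↓7
  @1  [0,0]  acc 54  |  →54  ↓9
  @2  [0,0]  acc 42  |  →42  ↓7

PE[0][0].acc = 42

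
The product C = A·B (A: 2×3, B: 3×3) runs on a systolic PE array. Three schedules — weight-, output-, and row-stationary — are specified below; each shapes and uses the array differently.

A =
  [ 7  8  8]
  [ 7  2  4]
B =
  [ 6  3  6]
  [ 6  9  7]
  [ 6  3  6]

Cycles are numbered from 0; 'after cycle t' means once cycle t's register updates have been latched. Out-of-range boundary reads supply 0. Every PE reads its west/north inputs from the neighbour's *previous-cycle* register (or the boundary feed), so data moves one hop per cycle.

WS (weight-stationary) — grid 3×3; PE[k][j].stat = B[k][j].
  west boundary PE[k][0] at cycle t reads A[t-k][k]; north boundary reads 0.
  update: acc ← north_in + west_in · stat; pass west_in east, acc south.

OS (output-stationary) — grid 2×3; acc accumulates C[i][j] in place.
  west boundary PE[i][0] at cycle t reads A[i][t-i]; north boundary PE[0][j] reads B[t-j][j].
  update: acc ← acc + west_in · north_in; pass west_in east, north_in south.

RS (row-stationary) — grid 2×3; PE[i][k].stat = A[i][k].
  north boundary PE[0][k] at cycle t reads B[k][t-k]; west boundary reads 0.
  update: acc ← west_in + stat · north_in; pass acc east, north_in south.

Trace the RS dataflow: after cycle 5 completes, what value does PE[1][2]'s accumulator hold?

PE[1][2].acc = 80

RS on a 2×3 grid — tracing PE[1][2] and its feeders:
  [0] (0,2) acc=0 (h:0 v:0)
  [0] (1,1) acc=0 (h:0 v:0)
  [0] (1,2) acc=0 (h:0 v:0)
  [1] (0,2) acc=0 (h:0 v:0)
  [1] (1,1) acc=0 (h:0 v:0)
  [1] (1,2) acc=0 (h:0 v:0)
  [2] (0,2) acc=138 (h:138 v:6)
  [2] (1,1) acc=54 (h:54 v:6)
  [2] (1,2) acc=0 (h:0 v:0)
  [3] (0,2) acc=117 (h:117 v:3)
  [3] (1,1) acc=39 (h:39 v:9)
  [3] (1,2) acc=78 (h:78 v:6)
  [4] (0,2) acc=146 (h:146 v:6)
  [4] (1,1) acc=56 (h:56 v:7)
  [4] (1,2) acc=51 (h:51 v:3)
  [5] (0,2) acc=0 (h:0 v:0)
  [5] (1,1) acc=0 (h:0 v:0)
  [5] (1,2) acc=80 (h:80 v:6)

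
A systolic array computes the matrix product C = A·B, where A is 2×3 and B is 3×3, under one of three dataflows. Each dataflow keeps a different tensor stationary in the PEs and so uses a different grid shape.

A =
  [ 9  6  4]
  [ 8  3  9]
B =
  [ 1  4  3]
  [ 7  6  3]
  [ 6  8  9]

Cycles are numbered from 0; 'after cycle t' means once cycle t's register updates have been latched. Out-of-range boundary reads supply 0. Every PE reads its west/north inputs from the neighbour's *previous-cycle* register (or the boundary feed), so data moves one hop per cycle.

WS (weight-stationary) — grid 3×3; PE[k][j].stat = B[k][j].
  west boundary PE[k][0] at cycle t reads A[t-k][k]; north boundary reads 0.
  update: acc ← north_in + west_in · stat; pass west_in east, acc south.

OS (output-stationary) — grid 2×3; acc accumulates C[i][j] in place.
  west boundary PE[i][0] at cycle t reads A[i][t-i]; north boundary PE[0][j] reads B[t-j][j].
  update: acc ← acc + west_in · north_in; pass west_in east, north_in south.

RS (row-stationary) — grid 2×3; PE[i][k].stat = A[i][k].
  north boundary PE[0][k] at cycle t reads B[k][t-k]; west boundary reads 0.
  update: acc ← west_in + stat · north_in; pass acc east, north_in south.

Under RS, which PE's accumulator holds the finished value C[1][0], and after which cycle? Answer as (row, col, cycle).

RS — PE[1][2] is where C[1][0] collects:
  t=0 PE[1][2]: acc=0 h=0 v=0
  t=1 PE[1][2]: acc=0 h=0 v=0
  t=2 PE[1][2]: acc=0 h=0 v=0
  t=3 PE[1][2]: acc=83 h=83 v=6

(row, col, cycle) = (1, 2, 3)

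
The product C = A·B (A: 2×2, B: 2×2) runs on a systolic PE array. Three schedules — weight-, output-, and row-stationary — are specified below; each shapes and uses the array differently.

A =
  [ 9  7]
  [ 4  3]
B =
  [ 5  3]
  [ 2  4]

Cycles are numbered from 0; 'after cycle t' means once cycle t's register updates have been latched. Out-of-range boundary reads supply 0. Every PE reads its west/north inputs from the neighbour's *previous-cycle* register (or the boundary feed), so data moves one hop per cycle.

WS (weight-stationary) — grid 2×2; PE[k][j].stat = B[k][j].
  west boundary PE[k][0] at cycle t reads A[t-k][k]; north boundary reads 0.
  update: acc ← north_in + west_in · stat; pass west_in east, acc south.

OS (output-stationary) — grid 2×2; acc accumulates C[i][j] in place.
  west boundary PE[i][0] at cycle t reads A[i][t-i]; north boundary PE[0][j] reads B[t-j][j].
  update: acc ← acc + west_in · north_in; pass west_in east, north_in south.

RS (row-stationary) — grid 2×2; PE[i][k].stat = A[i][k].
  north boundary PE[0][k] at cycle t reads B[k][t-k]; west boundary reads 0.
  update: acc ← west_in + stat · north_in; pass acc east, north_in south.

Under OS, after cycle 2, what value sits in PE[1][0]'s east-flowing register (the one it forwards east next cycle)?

Tracing OS — 2×2 array, target PE[1][0]:
  [0] (0,0) acc=45 (h:9 v:5)
  [0] (1,0) acc=0 (h:0 v:0)
  [1] (0,0) acc=59 (h:7 v:2)
  [1] (1,0) acc=20 (h:4 v:5)
  [2] (0,0) acc=59 (h:0 v:0)
  [2] (1,0) acc=26 (h:3 v:2)

register = 3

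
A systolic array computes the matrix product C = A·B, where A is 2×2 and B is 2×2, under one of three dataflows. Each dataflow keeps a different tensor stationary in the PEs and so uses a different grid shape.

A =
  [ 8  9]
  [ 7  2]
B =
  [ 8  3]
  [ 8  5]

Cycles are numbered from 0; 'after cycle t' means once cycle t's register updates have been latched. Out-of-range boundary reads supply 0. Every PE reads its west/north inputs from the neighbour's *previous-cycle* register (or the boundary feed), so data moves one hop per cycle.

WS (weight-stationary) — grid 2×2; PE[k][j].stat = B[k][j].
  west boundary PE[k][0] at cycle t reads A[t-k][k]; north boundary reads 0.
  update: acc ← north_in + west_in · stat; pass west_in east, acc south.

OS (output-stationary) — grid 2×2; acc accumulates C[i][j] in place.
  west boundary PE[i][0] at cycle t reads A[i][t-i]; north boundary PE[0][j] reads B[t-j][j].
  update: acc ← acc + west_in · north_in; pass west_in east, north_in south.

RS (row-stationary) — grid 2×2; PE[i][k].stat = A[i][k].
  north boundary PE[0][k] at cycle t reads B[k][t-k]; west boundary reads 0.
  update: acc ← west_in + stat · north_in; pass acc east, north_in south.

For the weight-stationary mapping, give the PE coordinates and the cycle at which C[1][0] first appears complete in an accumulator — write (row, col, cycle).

(row, col, cycle) = (1, 0, 2)

WS — PE[1][0] is where C[1][0] collects:
  cycle 0: PE[1][0] → acc 0, east 0, south 0
  cycle 1: PE[1][0] → acc 136, east 9, south 136
  cycle 2: PE[1][0] → acc 72, east 2, south 72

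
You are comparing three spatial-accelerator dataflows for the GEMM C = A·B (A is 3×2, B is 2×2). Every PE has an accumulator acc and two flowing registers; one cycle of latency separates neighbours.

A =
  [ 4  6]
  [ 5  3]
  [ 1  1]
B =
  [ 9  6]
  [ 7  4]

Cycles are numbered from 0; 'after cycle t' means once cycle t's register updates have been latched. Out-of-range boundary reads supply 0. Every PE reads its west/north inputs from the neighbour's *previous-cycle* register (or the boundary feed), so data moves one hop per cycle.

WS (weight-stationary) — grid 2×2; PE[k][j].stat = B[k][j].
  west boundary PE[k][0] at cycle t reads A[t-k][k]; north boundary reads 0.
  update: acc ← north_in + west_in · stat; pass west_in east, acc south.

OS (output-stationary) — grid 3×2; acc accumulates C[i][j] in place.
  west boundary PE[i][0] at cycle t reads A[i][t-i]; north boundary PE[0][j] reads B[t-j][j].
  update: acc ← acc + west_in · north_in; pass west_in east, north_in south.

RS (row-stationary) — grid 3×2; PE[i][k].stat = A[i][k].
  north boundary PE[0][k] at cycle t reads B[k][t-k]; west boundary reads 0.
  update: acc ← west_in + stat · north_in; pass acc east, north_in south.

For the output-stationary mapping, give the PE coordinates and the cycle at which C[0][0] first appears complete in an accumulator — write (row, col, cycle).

(row, col, cycle) = (0, 0, 1)

Under OS, C[0][0] lands at PE[0][0]:
  c0 r0c0: 36 / 4 / 9
  c1 r0c0: 78 / 6 / 7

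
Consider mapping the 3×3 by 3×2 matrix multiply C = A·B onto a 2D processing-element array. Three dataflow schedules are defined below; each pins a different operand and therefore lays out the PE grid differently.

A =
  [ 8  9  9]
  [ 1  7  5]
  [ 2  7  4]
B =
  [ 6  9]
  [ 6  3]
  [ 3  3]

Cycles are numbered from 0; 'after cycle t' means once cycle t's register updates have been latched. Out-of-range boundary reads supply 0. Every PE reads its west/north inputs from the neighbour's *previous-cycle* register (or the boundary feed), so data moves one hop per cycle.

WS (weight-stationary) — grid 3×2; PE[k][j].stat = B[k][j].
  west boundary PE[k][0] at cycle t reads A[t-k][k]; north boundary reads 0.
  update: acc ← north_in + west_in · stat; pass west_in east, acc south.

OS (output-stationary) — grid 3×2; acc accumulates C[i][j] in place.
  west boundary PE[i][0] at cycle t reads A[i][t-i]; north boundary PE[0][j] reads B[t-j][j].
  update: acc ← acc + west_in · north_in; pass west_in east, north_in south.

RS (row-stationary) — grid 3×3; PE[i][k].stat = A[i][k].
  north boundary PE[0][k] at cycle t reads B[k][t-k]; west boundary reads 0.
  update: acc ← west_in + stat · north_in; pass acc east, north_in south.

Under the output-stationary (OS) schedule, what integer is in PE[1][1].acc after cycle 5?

PE[1][1].acc = 45

OS (3×2). Following PE[1][1] plus its west/north inputs:
  [0] (0,1) acc=0 (h:0 v:0)
  [0] (1,0) acc=0 (h:0 v:0)
  [0] (1,1) acc=0 (h:0 v:0)
  [1] (0,1) acc=72 (h:8 v:9)
  [1] (1,0) acc=6 (h:1 v:6)
  [1] (1,1) acc=0 (h:0 v:0)
  [2] (0,1) acc=99 (h:9 v:3)
  [2] (1,0) acc=48 (h:7 v:6)
  [2] (1,1) acc=9 (h:1 v:9)
  [3] (0,1) acc=126 (h:9 v:3)
  [3] (1,0) acc=63 (h:5 v:3)
  [3] (1,1) acc=30 (h:7 v:3)
  [4] (0,1) acc=126 (h:0 v:0)
  [4] (1,0) acc=63 (h:0 v:0)
  [4] (1,1) acc=45 (h:5 v:3)
  [5] (0,1) acc=126 (h:0 v:0)
  [5] (1,0) acc=63 (h:0 v:0)
  [5] (1,1) acc=45 (h:0 v:0)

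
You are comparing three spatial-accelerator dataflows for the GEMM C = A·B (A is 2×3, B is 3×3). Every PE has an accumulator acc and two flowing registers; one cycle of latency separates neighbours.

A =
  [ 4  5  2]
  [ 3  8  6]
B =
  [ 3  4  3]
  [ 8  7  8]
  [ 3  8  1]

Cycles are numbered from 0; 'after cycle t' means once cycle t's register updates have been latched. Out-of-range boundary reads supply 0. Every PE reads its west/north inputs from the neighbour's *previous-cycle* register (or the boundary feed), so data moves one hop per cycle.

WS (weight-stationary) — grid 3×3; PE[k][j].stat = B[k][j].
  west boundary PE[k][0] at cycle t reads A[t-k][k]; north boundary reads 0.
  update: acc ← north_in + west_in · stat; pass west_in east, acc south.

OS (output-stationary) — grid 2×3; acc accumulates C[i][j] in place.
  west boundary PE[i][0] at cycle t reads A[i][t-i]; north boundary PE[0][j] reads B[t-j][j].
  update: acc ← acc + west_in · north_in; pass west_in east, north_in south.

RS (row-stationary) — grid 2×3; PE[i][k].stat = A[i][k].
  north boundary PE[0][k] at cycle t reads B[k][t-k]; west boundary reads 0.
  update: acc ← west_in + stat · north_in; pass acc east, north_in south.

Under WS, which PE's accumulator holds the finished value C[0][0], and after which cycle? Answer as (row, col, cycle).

(row, col, cycle) = (2, 0, 2)

WS — PE[2][0] is where C[0][0] collects:
  0: (2,0).acc=0  regs=<0,0>
  1: (2,0).acc=0  regs=<0,0>
  2: (2,0).acc=58  regs=<2,58>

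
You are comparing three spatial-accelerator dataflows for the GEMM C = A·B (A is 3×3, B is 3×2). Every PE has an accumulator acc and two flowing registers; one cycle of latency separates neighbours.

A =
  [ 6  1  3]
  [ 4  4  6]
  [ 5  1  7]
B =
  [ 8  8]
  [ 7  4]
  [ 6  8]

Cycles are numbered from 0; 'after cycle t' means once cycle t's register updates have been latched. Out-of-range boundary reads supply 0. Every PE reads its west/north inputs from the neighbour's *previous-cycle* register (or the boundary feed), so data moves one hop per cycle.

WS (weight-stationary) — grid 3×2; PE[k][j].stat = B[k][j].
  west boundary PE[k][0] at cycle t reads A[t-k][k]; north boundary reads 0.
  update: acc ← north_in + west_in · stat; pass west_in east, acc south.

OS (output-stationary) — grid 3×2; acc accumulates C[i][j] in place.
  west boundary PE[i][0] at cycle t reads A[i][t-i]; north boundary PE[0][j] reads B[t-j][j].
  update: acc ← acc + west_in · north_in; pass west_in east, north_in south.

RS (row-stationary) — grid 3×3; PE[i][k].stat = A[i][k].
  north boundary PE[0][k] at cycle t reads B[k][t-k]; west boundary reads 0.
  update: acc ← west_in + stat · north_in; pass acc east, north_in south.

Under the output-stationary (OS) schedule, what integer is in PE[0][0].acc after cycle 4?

OS 3×2: PE[0][0] cycle-by-cycle (with neighbour feeds):
  [0] (0,0) acc=48 (h:6 v:8)
  [1] (0,0) acc=55 (h:1 v:7)
  [2] (0,0) acc=73 (h:3 v:6)
  [3] (0,0) acc=73 (h:0 v:0)
  [4] (0,0) acc=73 (h:0 v:0)

PE[0][0].acc = 73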